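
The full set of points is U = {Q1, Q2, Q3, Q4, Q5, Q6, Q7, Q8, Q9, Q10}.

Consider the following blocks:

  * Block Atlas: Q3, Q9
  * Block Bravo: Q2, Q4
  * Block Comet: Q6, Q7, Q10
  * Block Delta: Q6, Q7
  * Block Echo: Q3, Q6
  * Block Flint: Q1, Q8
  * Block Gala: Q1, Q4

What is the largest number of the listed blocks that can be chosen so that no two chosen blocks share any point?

4

Atlas, Bravo, Comet, Flint are pairwise disjoint (Atlas={Q3,Q9}; Bravo={Q2,Q4}; Comet={Q6,Q7,Q10}; Flint={Q1,Q8}).
Every remaining block overlaps one of these, and no 5 of the listed blocks are pairwise disjoint, so 4 is the maximum.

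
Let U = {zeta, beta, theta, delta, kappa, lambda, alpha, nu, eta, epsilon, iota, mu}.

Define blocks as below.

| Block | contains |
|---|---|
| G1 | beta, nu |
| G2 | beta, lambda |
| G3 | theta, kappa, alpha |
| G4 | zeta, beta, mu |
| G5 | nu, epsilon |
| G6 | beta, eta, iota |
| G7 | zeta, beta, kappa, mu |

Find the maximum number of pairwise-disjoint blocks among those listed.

G2, G3, G5 are pairwise disjoint (G2={beta,lambda}; G3={theta,kappa,alpha}; G5={nu,epsilon}).
Every remaining block overlaps one of these, and no 4 of the listed blocks are pairwise disjoint, so 3 is the maximum.

3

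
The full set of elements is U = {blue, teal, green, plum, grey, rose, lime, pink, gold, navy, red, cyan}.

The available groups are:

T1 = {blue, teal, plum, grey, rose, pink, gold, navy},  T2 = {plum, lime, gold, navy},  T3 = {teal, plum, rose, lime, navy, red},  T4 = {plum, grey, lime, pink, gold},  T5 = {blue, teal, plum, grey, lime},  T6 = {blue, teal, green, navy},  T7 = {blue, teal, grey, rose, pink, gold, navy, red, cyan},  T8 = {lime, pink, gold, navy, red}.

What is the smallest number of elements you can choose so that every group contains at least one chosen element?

Take H = {grey, navy}. Each listed group contains at least one of these, so H is a hitting set of size 2.
The groups T4, T6 are pairwise disjoint, so any hitting set needs a separate element for each — at least 2. Hence 2 is optimal.

2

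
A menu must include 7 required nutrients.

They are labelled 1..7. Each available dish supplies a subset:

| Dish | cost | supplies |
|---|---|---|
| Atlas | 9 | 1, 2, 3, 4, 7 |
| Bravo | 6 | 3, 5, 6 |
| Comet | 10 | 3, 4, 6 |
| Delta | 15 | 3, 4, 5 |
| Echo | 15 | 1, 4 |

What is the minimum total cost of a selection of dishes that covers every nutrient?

Atlas, Bravo together cover every nutrient (Atlas ∪ Bravo = {1, 2, 3, 4, 5, 6, 7}); total cost 9 + 6 = 15.
No covering selection has total cost below 15.

15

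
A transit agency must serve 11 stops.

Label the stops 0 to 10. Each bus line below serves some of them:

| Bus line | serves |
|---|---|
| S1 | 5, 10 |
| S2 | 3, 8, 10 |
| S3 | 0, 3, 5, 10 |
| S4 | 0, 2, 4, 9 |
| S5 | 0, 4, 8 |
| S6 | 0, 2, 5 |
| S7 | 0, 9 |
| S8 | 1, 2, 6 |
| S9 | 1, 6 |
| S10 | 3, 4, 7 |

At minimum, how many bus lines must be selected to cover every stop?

5

S3 and S5 and S7 and S8 and S10 together: S3 ∪ S5 ∪ S7 ∪ S8 ∪ S10 = {0, 1, 2, 3, 4, 5, 6, 7, 8, 9, 10} — every stop is covered.
No 4 of the 10 bus lines cover everything (all 210 combinations miss at least one stop), so 5 is optimal.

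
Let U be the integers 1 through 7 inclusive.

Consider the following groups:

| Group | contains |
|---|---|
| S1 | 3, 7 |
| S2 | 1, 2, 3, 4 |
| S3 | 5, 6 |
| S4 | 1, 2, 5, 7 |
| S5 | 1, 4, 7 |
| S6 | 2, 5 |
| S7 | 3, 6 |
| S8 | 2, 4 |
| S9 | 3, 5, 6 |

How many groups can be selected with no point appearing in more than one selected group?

3

S5, S6, S7 are pairwise disjoint (S5={1,4,7}; S6={2,5}; S7={3,6}).
Every remaining group overlaps one of these, and no 4 of the listed groups are pairwise disjoint, so 3 is the maximum.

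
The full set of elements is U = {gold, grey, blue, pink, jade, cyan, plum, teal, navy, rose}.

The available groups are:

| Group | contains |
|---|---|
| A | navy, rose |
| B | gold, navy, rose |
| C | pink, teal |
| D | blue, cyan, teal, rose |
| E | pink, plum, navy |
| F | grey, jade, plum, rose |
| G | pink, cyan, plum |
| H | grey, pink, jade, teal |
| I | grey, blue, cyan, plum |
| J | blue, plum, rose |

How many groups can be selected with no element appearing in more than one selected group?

3

B, C, I are pairwise disjoint (B={gold,navy,rose}; C={pink,teal}; I={grey,blue,cyan,plum}).
Every remaining group overlaps one of these, and no 4 of the listed groups are pairwise disjoint, so 3 is the maximum.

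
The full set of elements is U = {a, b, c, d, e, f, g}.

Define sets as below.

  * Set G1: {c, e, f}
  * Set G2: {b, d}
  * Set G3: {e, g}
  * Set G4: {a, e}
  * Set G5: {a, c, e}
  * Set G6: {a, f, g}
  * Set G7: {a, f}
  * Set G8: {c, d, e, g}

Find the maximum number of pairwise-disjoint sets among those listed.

3

G2, G3, G7 are pairwise disjoint (G2={b,d}; G3={e,g}; G7={a,f}).
Every remaining set overlaps one of these, and no 4 of the listed sets are pairwise disjoint, so 3 is the maximum.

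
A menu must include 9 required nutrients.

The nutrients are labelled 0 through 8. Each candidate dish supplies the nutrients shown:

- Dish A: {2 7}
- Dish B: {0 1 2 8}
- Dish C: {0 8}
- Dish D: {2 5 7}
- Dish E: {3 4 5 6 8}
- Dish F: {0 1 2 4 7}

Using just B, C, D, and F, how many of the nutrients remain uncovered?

Union of B, C, D, F = {0, 1, 2, 4, 5, 7, 8}.
Not covered: 3, 6 — 2 nutrients.

2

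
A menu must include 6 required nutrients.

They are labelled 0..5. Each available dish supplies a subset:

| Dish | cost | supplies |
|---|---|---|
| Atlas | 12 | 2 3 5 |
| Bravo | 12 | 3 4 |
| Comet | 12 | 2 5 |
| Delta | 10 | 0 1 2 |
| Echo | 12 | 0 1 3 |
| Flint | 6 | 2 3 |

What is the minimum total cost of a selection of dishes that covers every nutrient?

Atlas, Bravo, Delta together cover every nutrient (Atlas ∪ Bravo ∪ Delta = {0, 1, 2, 3, 4, 5}); total cost 12 + 12 + 10 = 34.
The greedy pick Flint, Delta, Atlas, Bravo costs 40; no covering selection beats 34.

34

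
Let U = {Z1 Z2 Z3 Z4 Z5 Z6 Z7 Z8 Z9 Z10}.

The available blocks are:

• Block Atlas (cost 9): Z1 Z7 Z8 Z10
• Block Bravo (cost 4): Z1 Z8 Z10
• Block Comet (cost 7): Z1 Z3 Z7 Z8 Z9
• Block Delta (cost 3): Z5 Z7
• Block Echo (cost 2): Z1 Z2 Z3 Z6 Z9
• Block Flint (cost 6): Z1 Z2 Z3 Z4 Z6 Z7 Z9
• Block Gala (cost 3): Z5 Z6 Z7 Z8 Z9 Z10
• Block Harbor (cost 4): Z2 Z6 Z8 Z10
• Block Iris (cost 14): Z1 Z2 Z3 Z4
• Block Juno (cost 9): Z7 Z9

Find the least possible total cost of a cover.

9

Flint, Gala together cover every point (Flint ∪ Gala = {Z1, Z2, Z3, Z4, Z5, Z6, Z7, Z8, Z9, Z10}); total cost 6 + 3 = 9.
The greedy pick Echo, Gala, Flint costs 11; no covering selection beats 9.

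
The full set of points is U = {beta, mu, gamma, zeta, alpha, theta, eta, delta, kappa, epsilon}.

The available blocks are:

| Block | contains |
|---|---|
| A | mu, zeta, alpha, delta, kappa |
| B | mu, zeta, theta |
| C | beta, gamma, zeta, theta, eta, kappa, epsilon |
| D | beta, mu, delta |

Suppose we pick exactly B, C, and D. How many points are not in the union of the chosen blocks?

1

Union of B, C, D = {beta, mu, gamma, zeta, theta, eta, delta, kappa, epsilon}.
Not covered: alpha — 1 point.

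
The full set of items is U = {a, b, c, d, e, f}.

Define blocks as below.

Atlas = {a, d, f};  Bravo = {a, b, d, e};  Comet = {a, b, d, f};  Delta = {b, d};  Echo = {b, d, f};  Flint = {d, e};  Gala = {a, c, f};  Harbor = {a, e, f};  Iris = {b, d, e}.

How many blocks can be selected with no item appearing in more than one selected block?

Delta, Gala are pairwise disjoint (Delta={b,d}; Gala={a,c,f}).
Every remaining block overlaps one of these, and no 3 of the listed blocks are pairwise disjoint, so 2 is the maximum.

2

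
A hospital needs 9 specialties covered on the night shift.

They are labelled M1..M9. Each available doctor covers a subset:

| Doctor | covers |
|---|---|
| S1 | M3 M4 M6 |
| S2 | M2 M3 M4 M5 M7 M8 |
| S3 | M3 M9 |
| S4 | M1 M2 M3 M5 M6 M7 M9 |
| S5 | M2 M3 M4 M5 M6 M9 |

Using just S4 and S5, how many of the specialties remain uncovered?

1

Union of S4, S5 = {M1, M2, M3, M4, M5, M6, M7, M9}.
Not covered: M8 — 1 specialty.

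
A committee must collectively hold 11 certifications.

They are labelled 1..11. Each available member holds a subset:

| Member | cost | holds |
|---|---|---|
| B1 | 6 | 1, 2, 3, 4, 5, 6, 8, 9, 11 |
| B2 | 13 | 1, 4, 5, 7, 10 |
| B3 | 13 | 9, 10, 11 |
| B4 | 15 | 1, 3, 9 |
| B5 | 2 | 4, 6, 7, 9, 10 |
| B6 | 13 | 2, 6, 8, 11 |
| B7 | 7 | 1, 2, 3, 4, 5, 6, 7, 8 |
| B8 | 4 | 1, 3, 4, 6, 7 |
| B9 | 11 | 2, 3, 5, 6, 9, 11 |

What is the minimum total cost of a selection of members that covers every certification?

B1, B5 together cover every certification (B1 ∪ B5 = {1, 2, 3, 4, 5, 6, 7, 8, 9, 10, 11}); total cost 6 + 2 = 8.
No covering selection has total cost below 8.

8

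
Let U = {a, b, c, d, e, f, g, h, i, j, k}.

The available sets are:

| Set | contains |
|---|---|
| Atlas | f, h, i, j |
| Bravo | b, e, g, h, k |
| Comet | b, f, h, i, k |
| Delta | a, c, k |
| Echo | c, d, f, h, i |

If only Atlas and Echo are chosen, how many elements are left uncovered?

5

Union of Atlas, Echo = {c, d, f, h, i, j}.
Not covered: a, b, e, g, k — 5 elements.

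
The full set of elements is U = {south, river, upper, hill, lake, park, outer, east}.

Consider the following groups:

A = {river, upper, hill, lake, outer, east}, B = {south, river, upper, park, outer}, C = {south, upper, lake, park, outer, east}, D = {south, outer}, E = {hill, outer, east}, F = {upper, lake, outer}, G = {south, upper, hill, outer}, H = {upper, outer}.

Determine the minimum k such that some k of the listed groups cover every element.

2

A and C together: A ∪ C = {south, river, upper, hill, lake, park, outer, east} — every element is covered.
No single group has all 8 elements (the largest, A, has 6), so 2 is optimal.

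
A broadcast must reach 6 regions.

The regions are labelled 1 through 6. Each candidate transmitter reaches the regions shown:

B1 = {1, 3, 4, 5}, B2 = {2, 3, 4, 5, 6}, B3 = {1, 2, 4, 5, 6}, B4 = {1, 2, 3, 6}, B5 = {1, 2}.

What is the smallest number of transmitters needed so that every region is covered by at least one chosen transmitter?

Take {B1, B4}. Their union is {1, 2, 3, 4, 5, 6}, which is all 6 regions.
No single transmitter has all 6 regions (the largest, B2, has 5), so 2 is optimal.

2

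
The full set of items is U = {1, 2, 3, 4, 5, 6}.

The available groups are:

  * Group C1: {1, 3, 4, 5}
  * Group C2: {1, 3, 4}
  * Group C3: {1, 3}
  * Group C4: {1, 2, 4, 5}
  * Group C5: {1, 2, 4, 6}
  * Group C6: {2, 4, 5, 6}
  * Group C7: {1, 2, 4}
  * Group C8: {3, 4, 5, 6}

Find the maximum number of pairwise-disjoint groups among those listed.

2

C3, C6 are pairwise disjoint (C3={1,3}; C6={2,4,5,6}).
Every remaining group overlaps one of these, and no 3 of the listed groups are pairwise disjoint, so 2 is the maximum.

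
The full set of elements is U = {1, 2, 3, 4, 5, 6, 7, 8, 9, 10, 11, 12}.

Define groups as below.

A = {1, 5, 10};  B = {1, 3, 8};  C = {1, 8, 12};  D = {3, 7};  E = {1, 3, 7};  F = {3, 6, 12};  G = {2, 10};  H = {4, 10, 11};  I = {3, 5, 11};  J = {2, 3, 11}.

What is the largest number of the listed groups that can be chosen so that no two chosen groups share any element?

C, D, G are pairwise disjoint (C={1,8,12}; D={3,7}; G={2,10}).
Every remaining group overlaps one of these, and no 4 of the listed groups are pairwise disjoint, so 3 is the maximum.

3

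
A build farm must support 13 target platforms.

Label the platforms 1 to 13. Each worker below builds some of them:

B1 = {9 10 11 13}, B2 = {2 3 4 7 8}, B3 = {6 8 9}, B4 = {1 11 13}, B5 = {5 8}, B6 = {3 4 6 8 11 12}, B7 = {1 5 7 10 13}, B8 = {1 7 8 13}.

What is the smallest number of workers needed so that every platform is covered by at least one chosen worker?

B2 and B3 and B6 and B7 together: B2 ∪ B3 ∪ B6 ∪ B7 = {1, 2, 3, 4, 5, 6, 7, 8, 9, 10, 11, 12, 13} — every platform is covered.
No 3 of the 8 workers cover everything (all 56 combinations miss at least one platform), so 4 is optimal.

4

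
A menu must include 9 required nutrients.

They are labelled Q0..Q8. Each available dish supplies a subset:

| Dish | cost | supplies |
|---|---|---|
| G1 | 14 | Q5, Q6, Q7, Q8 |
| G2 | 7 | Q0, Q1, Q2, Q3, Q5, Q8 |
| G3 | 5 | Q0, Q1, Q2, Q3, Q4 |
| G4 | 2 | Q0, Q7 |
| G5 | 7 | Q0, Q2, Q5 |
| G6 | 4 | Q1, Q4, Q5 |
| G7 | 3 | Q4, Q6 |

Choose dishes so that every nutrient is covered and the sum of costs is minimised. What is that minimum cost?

G2, G4, G7 together cover every nutrient (G2 ∪ G4 ∪ G7 = {Q0, Q1, Q2, Q3, Q4, Q5, Q6, Q7, Q8}); total cost 7 + 2 + 3 = 12.
The greedy pick G3, G4, G7, G2 costs 17; no covering selection beats 12.

12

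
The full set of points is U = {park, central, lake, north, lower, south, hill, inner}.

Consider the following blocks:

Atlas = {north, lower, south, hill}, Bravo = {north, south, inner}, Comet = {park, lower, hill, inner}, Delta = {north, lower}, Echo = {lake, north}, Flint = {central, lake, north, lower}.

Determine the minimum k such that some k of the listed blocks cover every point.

Take {Bravo, Comet, Flint}. Their union is {park, central, lake, north, lower, south, hill, inner}, which is all 8 points.
Only Comet contains park, so Comet is forced; the remaining 4 points need at least 2 more blocks (each remaining block adds at most 3) — so at least 3 blocks are needed, and 3 is optimal.

3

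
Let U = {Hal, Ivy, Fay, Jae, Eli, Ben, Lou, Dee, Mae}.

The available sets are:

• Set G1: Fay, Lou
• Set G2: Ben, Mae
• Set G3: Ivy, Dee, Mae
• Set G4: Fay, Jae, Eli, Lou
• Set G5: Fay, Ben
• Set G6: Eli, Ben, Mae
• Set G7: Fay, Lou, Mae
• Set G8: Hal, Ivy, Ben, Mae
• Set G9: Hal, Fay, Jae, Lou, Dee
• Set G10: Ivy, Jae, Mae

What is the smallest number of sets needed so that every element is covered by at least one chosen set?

3

G6 and G9 and G10 together: G6 ∪ G9 ∪ G10 = {Hal, Ivy, Fay, Jae, Eli, Ben, Lou, Dee, Mae} — every element is covered.
No 2 of the 10 sets cover everything (all 45 combinations miss at least one element), so 3 is optimal.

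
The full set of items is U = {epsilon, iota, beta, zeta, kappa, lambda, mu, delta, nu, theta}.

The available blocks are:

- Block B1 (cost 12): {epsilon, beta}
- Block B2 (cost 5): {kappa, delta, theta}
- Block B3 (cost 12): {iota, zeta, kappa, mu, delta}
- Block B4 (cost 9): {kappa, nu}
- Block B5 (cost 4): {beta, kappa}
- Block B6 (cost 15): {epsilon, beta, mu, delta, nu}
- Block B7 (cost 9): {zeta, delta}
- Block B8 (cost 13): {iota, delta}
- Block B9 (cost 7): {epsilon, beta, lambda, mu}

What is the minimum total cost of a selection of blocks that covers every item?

33

B2, B3, B4, B9 together cover every item (B2 ∪ B3 ∪ B4 ∪ B9 = {epsilon, iota, beta, zeta, kappa, lambda, mu, delta, nu, theta}); total cost 5 + 12 + 9 + 7 = 33.
No covering selection has total cost below 33.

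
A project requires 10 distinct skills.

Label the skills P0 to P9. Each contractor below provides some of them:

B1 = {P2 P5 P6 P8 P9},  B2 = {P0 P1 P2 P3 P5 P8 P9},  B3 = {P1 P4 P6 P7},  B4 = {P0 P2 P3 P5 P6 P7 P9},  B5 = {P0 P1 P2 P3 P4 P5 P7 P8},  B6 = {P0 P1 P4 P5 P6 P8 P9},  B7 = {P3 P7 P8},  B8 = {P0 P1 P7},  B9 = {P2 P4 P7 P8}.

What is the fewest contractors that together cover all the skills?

2

Take {B1, B5}. Their union is {P0, P1, P2, P3, P4, P5, P6, P7, P8, P9}, which is all 10 skills.
No single contractor has all 10 skills (the largest, B5, has 8), so 2 is optimal.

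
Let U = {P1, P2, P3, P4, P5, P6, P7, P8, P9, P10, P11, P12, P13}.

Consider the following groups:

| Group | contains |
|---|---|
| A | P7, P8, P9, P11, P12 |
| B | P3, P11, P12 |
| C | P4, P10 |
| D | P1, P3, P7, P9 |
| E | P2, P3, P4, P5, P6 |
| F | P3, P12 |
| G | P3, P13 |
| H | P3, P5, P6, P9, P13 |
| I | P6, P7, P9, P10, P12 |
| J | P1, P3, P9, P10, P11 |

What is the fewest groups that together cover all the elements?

4

A, E, H, and J cover everything between them: the union {P1, P2, P3, P4, P5, P6, P7, P8, P9, P10, P11, P12, P13} is all of U.
No 3 of the 10 groups cover everything (all 120 combinations miss at least one element), so 4 is optimal.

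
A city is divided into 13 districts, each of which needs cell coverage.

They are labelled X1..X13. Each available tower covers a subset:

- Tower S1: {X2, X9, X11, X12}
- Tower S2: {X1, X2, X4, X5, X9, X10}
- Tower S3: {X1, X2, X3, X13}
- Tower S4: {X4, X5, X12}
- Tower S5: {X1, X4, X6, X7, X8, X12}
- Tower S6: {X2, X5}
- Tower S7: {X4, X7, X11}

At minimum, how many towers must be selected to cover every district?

4

Take {S1, S2, S3, S5}. Their union is {X1, X2, X3, X4, X5, X6, X7, X8, X9, X10, X11, X12, X13}, which is all 13 districts.
No 3 of the 7 towers cover everything (all 35 combinations miss at least one district), so 4 is optimal.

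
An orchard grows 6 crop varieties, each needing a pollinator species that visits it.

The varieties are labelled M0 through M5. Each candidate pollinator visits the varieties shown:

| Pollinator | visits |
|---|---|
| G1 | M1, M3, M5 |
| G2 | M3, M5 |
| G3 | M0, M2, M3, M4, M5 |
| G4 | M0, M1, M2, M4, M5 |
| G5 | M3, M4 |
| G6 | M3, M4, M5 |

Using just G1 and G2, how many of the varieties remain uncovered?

3

Union of G1, G2 = {M1, M3, M5}.
Not covered: M0, M2, M4 — 3 varieties.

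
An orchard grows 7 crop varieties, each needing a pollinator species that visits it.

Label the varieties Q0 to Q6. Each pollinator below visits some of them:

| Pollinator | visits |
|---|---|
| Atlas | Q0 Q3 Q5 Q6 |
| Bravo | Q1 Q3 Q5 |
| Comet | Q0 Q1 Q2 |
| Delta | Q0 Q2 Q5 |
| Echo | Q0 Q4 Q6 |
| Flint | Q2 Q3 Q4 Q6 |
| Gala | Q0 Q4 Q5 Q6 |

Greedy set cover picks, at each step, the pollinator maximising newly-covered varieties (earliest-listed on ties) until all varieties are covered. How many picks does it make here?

3

Greedy: pick Atlas (covers 4 new) → pick Comet (covers 2 new) → pick Echo (covers 1 new). Total picks: 3.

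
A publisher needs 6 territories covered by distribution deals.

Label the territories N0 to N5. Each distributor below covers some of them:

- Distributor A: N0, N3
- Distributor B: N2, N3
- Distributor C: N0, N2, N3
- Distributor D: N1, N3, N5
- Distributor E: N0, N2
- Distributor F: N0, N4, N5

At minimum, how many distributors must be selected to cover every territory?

Take {B, D, F}. Their union is {N0, N1, N2, N3, N4, N5}, which is all 6 territories.
Only D contains N1, so D is forced; the remaining 3 territories need at least 2 more distributors (each remaining distributor adds at most 2) — so at least 3 distributors are needed, and 3 is optimal.

3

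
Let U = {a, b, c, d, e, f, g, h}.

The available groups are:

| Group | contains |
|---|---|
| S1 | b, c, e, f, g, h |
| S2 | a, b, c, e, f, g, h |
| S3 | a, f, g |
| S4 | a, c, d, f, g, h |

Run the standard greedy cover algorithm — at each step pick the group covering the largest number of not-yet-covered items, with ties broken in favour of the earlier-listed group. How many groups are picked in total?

Greedy: pick S2 (covers 7 new) → pick S4 (covers 1 new). Total picks: 2.

2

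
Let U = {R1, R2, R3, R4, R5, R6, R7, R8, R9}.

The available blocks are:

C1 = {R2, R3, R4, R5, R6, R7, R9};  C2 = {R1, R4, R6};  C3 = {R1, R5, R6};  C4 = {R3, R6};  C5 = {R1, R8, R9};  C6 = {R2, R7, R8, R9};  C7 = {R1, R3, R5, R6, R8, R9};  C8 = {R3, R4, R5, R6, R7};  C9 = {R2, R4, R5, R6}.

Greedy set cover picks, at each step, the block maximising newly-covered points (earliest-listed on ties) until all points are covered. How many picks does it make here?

Greedy: pick C1 (covers 7 new) → pick C5 (covers 2 new). Total picks: 2.

2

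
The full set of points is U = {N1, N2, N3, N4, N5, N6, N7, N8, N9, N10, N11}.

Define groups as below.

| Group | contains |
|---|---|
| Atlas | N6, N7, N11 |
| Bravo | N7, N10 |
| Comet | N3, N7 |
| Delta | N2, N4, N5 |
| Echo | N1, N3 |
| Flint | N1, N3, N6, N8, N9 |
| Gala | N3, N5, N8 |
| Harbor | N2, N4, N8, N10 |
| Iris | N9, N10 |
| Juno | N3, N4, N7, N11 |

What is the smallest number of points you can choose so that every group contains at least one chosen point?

4

Take H = {N3, N5, N6, N10}. Each listed group contains at least one of these, so H is a hitting set of size 4.
The groups Atlas, Delta, Echo, Iris are pairwise disjoint, so any hitting set needs a separate point for each — at least 4. Hence 4 is optimal.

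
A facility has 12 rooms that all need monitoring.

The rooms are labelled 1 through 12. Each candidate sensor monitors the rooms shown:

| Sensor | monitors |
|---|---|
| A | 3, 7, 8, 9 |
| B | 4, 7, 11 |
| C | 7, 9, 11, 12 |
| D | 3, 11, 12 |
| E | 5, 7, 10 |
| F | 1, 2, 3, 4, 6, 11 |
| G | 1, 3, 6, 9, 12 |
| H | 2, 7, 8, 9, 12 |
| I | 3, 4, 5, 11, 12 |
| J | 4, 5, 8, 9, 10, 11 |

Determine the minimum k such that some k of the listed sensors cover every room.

3

Take {E, F, H}. Their union is {1, 2, 3, 4, 5, 6, 7, 8, 9, 10, 11, 12}, which is all 12 rooms.
No 2 of the 10 sensors cover everything (all 45 combinations miss at least one room), so 3 is optimal.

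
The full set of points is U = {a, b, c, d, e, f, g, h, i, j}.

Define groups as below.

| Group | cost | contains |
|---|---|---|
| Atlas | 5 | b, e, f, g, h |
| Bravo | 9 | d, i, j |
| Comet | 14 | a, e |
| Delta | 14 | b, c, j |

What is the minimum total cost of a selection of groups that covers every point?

Atlas, Bravo, Comet, Delta together cover every point (Atlas ∪ Bravo ∪ Comet ∪ Delta = {a, b, c, d, e, f, g, h, i, j}); total cost 5 + 9 + 14 + 14 = 42.
No covering selection has total cost below 42.

42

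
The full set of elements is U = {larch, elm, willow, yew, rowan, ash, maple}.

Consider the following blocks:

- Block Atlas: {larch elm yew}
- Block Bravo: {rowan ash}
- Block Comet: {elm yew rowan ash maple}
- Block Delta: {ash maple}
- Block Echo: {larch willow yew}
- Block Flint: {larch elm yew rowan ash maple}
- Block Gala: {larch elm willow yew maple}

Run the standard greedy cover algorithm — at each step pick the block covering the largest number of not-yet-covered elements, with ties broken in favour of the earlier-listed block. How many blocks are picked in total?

Greedy: pick Flint (covers 6 new) → pick Echo (covers 1 new). Total picks: 2.

2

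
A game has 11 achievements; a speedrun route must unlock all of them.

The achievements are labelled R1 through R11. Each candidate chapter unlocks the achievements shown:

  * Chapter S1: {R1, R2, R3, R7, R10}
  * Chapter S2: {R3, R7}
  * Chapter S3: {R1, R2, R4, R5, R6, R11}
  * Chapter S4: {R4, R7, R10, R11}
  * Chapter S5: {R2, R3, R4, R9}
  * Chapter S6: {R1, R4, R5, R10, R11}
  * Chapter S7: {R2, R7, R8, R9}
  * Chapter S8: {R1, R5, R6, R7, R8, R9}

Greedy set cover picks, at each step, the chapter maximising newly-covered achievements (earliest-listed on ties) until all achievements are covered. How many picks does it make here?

Greedy: pick S3 (covers 6 new) → pick S1 (covers 3 new) → pick S7 (covers 2 new). Total picks: 3.

3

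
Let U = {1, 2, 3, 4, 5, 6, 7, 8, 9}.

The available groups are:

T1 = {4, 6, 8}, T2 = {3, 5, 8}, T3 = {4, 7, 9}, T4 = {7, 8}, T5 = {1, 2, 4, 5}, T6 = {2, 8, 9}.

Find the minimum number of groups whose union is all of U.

4

T1 and T2 and T3 and T5 together: T1 ∪ T2 ∪ T3 ∪ T5 = {1, 2, 3, 4, 5, 6, 7, 8, 9} — every element is covered.
Only T5 contains 1, so T5 is forced; the remaining 5 elements need at least 3 more groups (each remaining group adds at most 2) — so at least 4 groups are needed, and 4 is optimal.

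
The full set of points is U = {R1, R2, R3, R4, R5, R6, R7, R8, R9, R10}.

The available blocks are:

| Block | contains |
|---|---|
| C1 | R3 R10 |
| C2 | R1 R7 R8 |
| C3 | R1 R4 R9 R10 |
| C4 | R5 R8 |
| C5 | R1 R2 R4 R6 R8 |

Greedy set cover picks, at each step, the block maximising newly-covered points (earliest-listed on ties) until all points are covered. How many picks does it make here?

5

Greedy: pick C5 (covers 5 new) → pick C1 (covers 2 new) → pick C2 (covers 1 new) → pick C3 (covers 1 new) → pick C4 (covers 1 new). Total picks: 5.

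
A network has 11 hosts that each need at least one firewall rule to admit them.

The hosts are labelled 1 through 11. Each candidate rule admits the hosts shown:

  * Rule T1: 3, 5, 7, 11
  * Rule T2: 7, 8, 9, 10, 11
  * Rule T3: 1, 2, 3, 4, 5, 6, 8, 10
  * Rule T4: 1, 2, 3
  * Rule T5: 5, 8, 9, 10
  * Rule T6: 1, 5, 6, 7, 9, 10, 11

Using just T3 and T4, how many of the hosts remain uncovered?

3

Union of T3, T4 = {1, 2, 3, 4, 5, 6, 8, 10}.
Not covered: 7, 9, 11 — 3 hosts.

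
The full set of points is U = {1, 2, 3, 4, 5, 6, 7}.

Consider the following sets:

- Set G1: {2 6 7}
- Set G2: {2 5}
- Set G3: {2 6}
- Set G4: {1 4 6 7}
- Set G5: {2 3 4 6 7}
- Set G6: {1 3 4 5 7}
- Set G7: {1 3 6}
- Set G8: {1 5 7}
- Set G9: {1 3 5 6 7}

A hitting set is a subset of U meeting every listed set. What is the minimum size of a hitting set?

2

H = {5, 6} meets every set (each contains at least one member of H), and |H| = 2.
The sets G3, G8 are pairwise disjoint, so any hitting set needs a separate point for each — at least 2. Hence 2 is optimal.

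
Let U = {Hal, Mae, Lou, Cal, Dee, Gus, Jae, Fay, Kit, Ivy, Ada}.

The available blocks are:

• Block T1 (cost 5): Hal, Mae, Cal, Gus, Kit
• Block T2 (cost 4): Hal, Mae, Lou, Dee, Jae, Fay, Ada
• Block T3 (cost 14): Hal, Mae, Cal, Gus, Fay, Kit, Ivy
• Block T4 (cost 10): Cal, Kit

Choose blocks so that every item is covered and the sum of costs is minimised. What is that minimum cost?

T2, T3 together cover every item (T2 ∪ T3 = {Hal, Mae, Lou, Cal, Dee, Gus, Jae, Fay, Kit, Ivy, Ada}); total cost 4 + 14 = 18.
The greedy pick T2, T1, T3 costs 23; no covering selection beats 18.

18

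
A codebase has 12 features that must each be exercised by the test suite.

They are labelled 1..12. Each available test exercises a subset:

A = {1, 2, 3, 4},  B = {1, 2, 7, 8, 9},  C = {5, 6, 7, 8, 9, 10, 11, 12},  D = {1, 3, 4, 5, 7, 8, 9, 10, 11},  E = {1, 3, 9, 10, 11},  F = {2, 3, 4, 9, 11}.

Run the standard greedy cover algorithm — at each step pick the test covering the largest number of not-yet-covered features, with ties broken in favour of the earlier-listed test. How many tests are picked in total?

Greedy: pick D (covers 9 new) → pick C (covers 2 new) → pick A (covers 1 new). Total picks: 3.
(The true minimum cover uses only 2 tests, so greedy is not optimal here.)

3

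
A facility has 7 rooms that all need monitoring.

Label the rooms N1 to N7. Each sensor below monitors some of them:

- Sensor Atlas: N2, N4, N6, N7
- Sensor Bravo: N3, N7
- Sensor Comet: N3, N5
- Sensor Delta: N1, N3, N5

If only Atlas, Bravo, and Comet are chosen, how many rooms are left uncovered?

1

Union of Atlas, Bravo, Comet = {N2, N3, N4, N5, N6, N7}.
Not covered: N1 — 1 room.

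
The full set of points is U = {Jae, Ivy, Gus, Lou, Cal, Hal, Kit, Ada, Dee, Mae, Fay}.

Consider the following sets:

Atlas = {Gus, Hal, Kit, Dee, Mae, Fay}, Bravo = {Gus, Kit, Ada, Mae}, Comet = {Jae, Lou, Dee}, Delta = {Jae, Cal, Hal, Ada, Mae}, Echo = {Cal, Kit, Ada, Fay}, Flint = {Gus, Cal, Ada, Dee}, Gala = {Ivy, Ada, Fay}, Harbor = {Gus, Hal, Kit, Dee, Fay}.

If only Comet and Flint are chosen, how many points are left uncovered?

Union of Comet, Flint = {Jae, Gus, Lou, Cal, Ada, Dee}.
Not covered: Ivy, Hal, Kit, Mae, Fay — 5 points.

5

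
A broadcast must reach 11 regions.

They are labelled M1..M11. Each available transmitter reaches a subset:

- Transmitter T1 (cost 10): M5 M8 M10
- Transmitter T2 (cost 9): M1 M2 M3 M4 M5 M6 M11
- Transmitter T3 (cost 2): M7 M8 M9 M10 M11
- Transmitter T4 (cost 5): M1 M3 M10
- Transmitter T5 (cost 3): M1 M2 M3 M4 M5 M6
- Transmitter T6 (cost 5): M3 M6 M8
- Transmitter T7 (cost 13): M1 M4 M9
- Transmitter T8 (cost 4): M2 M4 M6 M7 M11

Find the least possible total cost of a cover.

T3, T5 together cover every region (T3 ∪ T5 = {M1, M2, M3, M4, M5, M6, M7, M8, M9, M10, M11}); total cost 2 + 3 = 5.
No covering selection has total cost below 5.

5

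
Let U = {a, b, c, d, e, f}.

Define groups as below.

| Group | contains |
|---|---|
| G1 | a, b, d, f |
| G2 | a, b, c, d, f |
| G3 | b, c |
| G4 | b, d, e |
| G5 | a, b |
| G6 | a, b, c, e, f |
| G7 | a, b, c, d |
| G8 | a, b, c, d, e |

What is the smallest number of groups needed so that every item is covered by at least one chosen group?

G4 and G6 cover everything between them: the union {a, b, c, d, e, f} is all of U.
No single group has all 6 items (the largest, G2, has 5), so 2 is optimal.

2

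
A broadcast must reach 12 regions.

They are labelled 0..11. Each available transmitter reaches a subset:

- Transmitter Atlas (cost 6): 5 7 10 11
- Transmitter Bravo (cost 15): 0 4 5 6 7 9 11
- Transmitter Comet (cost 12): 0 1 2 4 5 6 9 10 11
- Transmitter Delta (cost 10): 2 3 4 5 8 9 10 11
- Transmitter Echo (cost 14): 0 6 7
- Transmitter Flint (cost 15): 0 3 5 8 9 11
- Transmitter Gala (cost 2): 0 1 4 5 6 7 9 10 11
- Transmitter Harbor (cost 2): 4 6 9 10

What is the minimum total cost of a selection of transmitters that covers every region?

12

Delta, Gala together cover every region (Delta ∪ Gala = {0, 1, 2, 3, 4, 5, 6, 7, 8, 9, 10, 11}); total cost 10 + 2 = 12.
No covering selection has total cost below 12.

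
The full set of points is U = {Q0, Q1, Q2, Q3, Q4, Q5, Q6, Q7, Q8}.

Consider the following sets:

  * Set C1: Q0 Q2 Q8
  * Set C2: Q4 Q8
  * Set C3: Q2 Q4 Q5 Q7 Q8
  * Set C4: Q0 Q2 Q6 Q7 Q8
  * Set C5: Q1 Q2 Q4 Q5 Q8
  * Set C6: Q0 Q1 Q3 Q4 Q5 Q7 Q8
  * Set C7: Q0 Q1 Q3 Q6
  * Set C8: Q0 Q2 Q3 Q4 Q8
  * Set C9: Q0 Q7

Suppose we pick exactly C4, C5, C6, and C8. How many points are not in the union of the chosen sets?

Union of C4, C5, C6, C8 = {Q0, Q1, Q2, Q3, Q4, Q5, Q6, Q7, Q8} — that's every point, so 0 are uncovered.

0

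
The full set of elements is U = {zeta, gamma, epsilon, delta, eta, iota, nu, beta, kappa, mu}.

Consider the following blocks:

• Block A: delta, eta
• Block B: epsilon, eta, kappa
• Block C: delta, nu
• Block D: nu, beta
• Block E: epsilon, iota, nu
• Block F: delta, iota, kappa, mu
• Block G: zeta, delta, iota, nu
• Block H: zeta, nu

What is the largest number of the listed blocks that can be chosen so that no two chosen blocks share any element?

A, D are pairwise disjoint (A={delta,eta}; D={nu,beta}).
Every remaining block overlaps one of these, and no 3 of the listed blocks are pairwise disjoint, so 2 is the maximum.

2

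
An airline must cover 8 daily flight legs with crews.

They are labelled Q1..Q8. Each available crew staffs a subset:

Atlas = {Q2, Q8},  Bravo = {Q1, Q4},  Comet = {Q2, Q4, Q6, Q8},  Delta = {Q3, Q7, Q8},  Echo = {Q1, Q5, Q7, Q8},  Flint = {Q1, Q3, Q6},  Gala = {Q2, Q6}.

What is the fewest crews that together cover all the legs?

3

Take {Comet, Echo, Flint}. Their union is {Q1, Q2, Q3, Q4, Q5, Q6, Q7, Q8}, which is all 8 legs.
Only Echo contains Q5, so Echo is forced; the remaining 4 legs need at least 2 more crews (each remaining crew adds at most 3) — so at least 3 crews are needed, and 3 is optimal.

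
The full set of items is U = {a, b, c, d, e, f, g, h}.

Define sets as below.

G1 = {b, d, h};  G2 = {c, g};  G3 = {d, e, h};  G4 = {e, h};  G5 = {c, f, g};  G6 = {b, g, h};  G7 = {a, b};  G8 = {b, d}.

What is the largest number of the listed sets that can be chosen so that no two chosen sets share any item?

G2, G4, G7 are pairwise disjoint (G2={c,g}; G4={e,h}; G7={a,b}).
Every remaining set overlaps one of these, and no 4 of the listed sets are pairwise disjoint, so 3 is the maximum.

3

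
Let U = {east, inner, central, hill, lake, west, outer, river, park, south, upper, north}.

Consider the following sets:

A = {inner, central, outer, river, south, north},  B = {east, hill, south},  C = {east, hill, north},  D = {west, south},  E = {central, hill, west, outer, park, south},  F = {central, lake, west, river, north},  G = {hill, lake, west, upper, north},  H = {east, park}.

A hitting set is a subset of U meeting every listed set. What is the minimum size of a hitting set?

3

The 3 elements {east, west, river} hit every set.
No choice of 2 elements meets every set, so 3 is the minimum.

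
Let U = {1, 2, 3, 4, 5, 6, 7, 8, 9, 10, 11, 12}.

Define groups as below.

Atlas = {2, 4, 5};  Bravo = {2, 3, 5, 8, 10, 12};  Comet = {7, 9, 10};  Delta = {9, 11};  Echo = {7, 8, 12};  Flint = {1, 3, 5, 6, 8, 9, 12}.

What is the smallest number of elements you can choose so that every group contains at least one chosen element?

Take H = {5, 7, 11}. Each listed group contains at least one of these, so H is a hitting set of size 3.
The groups Atlas, Delta, Echo are pairwise disjoint, so any hitting set needs a separate element for each — at least 3. Hence 3 is optimal.

3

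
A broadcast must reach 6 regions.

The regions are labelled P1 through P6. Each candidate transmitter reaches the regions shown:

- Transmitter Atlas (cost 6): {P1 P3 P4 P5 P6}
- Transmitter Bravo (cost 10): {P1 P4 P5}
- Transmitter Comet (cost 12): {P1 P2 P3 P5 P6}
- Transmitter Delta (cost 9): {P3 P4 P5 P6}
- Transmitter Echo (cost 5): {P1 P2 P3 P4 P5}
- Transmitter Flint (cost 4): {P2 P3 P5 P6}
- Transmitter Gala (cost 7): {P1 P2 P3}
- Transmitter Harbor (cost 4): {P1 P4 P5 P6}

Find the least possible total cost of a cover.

Flint, Harbor together cover every region (Flint ∪ Harbor = {P1, P2, P3, P4, P5, P6}); total cost 4 + 4 = 8.
The greedy pick Echo, Flint costs 9; no covering selection beats 8.

8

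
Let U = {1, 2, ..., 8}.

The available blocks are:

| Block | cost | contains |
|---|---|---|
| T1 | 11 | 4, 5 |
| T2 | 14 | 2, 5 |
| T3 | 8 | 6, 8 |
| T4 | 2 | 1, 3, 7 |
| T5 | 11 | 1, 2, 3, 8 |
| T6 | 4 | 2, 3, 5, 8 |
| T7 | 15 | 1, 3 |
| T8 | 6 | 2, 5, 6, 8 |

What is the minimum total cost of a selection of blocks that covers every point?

T1, T4, T8 together cover every point (T1 ∪ T4 ∪ T8 = {1, 2, 3, 4, 5, 6, 7, 8}); total cost 11 + 2 + 6 = 19.
The greedy pick T4, T6, T8, T1 costs 23; no covering selection beats 19.

19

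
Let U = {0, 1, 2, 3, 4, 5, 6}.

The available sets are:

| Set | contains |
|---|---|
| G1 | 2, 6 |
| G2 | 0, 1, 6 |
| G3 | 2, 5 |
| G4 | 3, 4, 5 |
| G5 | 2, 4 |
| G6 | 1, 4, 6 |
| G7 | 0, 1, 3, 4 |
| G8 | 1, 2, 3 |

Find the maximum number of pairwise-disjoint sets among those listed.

2

G3, G6 are pairwise disjoint (G3={2,5}; G6={1,4,6}).
Every remaining set overlaps one of these, and no 3 of the listed sets are pairwise disjoint, so 2 is the maximum.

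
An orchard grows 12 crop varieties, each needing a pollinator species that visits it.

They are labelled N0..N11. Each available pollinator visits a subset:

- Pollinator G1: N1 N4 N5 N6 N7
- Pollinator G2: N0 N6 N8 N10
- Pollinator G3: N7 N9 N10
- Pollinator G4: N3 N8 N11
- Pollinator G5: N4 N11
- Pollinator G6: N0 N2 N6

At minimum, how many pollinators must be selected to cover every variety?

G1 and G3 and G4 and G6 together: G1 ∪ G3 ∪ G4 ∪ G6 = {N0, N1, N2, N3, N4, N5, N6, N7, N8, N9, N10, N11} — every variety is covered.
Only G1 contains N1, so G1 is forced; the remaining 7 varieties need at least 3 more pollinators (each remaining pollinator adds at most 3) — so at least 4 pollinators are needed, and 4 is optimal.

4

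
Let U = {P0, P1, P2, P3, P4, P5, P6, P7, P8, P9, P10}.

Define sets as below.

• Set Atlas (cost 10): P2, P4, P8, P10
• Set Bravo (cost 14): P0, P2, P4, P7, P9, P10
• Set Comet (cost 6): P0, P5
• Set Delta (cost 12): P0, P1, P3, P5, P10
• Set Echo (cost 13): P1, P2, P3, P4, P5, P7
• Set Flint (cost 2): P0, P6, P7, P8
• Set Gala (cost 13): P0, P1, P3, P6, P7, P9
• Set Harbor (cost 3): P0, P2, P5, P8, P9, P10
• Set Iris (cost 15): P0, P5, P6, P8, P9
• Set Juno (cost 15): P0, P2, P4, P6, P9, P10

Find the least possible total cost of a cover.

Echo, Flint, Harbor together cover every item (Echo ∪ Flint ∪ Harbor = {P0, P1, P2, P3, P4, P5, P6, P7, P8, P9, P10}); total cost 13 + 2 + 3 = 18.
No covering selection has total cost below 18.

18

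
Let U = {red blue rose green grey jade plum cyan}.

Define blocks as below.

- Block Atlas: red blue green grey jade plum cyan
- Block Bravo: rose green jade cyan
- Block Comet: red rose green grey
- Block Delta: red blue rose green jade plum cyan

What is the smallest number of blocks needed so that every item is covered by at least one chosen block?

2

Atlas and Bravo cover everything between them: the union {red, blue, rose, green, grey, jade, plum, cyan} is all of U.
No single block has all 8 items (the largest, Atlas, has 7), so 2 is optimal.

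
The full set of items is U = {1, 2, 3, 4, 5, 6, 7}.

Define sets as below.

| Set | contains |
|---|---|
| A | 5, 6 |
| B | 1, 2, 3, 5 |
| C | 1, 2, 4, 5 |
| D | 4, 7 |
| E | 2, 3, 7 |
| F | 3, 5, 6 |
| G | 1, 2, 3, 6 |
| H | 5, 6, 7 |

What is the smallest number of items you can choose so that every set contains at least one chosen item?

The 3 items {1, 5, 7} hit every set.
No choice of 2 items meets every set, so 3 is the minimum.

3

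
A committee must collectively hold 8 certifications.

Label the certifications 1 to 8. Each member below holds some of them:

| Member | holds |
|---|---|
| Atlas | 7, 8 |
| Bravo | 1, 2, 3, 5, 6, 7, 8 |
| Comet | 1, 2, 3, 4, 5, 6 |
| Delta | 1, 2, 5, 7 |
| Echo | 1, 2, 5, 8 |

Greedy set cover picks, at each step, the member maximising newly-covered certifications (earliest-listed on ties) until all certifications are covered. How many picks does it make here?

2

Greedy: pick Bravo (covers 7 new) → pick Comet (covers 1 new). Total picks: 2.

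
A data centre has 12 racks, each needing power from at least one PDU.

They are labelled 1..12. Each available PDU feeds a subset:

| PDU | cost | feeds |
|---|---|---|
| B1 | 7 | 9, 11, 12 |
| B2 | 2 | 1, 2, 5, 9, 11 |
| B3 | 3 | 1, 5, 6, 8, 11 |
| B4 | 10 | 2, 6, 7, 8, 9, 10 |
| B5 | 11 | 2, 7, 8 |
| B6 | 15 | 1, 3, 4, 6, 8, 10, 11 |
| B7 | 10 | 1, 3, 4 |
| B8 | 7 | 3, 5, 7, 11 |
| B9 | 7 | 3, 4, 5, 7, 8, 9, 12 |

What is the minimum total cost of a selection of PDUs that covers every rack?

B2, B4, B9 together cover every rack (B2 ∪ B4 ∪ B9 = {1, 2, 3, 4, 5, 6, 7, 8, 9, 10, 11, 12}); total cost 2 + 10 + 7 = 19.
The greedy pick B2, B9, B3, B4 costs 22; no covering selection beats 19.

19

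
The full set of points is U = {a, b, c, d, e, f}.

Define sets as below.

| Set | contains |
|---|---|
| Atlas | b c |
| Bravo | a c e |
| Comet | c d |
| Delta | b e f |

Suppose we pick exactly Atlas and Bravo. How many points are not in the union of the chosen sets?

2

Union of Atlas, Bravo = {a, b, c, e}.
Not covered: d, f — 2 points.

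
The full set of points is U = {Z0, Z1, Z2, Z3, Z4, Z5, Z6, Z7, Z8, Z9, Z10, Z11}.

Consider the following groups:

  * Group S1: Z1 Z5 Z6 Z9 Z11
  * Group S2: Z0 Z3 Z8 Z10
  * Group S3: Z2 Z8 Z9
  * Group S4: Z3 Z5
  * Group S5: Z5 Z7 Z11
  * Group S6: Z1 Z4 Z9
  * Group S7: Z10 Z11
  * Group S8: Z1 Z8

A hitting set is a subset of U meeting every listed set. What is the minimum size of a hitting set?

Take H = {Z1, Z2, Z3, Z11}. Each listed group contains at least one of these, so H is a hitting set of size 4.
No choice of 3 points meets every group, so 4 is the minimum.

4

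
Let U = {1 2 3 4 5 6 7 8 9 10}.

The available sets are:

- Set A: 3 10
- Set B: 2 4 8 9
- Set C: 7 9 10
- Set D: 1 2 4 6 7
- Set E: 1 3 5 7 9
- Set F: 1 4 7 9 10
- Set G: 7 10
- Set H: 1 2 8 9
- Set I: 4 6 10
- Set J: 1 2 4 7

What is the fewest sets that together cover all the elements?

3

E and H and I together: E ∪ H ∪ I = {1, 2, 3, 4, 5, 6, 7, 8, 9, 10} — every element is covered.
Only E contains 5, so E is forced; the remaining 5 elements need at least 2 more sets (each remaining set adds at most 3) — so at least 3 sets are needed, and 3 is optimal.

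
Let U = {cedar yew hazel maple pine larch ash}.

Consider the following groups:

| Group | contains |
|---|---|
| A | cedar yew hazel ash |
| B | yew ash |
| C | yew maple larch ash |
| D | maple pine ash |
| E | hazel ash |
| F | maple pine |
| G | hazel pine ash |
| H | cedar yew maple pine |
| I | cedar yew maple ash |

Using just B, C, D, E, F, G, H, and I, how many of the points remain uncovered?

0

Union of B, C, D, E, F, G, H, I = {cedar, yew, hazel, maple, pine, larch, ash} — that's every point, so 0 are uncovered.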